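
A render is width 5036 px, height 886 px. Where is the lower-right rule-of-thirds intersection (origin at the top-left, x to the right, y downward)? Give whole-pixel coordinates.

The lower-right point sits two-thirds of the way across and two-thirds of the way down.
x = 2 × 5036/3 ≈ 3357; y = 2 × 886/3 ≈ 591.

(3357, 591)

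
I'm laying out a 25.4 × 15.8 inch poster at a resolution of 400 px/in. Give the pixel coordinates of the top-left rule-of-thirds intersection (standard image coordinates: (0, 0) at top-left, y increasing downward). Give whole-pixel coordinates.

x = 3387 px, y = 2107 px

In pixels the canvas is 25.4 × 400 = 10160 wide and 15.8 × 400 = 6320 tall.
The top-left point is one-third across and one-third down:
x = 1 × 10160/3 ≈ 3387; y = 1 × 6320/3 ≈ 2107.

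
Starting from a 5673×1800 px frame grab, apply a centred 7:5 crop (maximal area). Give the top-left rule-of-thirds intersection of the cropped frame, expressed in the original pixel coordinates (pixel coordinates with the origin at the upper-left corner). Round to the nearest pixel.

x = 2417 px, y = 600 px

5673/1800 > 7/5, so the 7:5 crop keeps the full height 1800 and trims width to 1800 × 7/5 = 2520.00 px.
Left offset = (5673 − 2520.00)/2 = 1576.50 px; top offset = 0.
Top-left is one-third across and one-third down within the crop:
x = 1576.50 + 1 × 2520.00/3 ≈ 2417; y = 0.00 + 1 × 1800.00/3 ≈ 600.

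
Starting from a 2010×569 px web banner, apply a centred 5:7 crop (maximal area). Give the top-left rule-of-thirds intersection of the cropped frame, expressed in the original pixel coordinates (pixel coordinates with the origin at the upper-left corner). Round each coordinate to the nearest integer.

2010/569 > 5/7, so the 5:7 crop keeps the full height 569 and trims width to 569 × 5/7 = 406.43 px.
Left offset = (2010 − 406.43)/2 = 801.79 px; top offset = 0.
Top-left is one-third across and one-third down within the crop:
x = 801.79 + 1 × 406.43/3 ≈ 937; y = 0.00 + 1 × 569.00/3 ≈ 190.

x = 937 px, y = 190 px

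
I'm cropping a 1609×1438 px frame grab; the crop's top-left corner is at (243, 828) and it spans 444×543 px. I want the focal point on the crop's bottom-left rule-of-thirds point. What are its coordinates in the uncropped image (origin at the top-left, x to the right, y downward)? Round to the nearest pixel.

(391, 1190)

One third of the crop width 444 is 148.00 px.
One third of the crop height 543 is 181.00 px.
The bottom-left point is one-third across and two-thirds down within the crop:
x = 243 + 1 × 148.00 ≈ 391; y = 828 + 2 × 181.00 ≈ 1190.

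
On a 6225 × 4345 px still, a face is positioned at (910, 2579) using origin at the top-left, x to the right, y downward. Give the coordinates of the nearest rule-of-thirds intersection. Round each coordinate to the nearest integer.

Third lines: x ∈ {2075, 4150}, y ∈ {1448, 2897}.
910 is closer to x = 2075; 2579 is closer to y = 2897.
So the nearest intersection is the lower-left power point.

x = 2075 px, y = 2897 px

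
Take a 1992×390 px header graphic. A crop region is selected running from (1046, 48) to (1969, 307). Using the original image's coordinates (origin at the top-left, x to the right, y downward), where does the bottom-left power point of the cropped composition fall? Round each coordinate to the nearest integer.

(1354, 221)

Crop width = 1969 − 1046 = 923 px; one third is 307.67 px.
Crop height = 307 − 48 = 259 px; one third is 86.33 px.
The bottom-left point is one-third across and two-thirds down within the crop:
x = 1046 + 1 × 307.67 ≈ 1354; y = 48 + 2 × 86.33 ≈ 221.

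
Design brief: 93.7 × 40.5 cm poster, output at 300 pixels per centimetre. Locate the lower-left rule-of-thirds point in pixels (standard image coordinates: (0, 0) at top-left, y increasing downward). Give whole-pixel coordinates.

x = 9370 px, y = 8100 px

In pixels the canvas is 93.7 × 300 = 28110 wide and 40.5 × 300 = 12150 tall.
The lower-left point is one-third across and two-thirds down:
x = 1 × 28110/3 ≈ 9370; y = 2 × 12150/3 ≈ 8100.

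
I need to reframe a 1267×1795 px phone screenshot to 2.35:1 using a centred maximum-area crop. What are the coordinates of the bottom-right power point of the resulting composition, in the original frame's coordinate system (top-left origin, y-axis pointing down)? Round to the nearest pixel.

x = 845 px, y = 987 px

1267/1795 < 2.35/1, so the 2.35:1 crop keeps the full width 1267 and trims height to 1267 × 1/2.35 = 539.15 px.
Top offset = (1795 − 539.15)/2 = 627.93 px; left offset = 0.
Bottom-right is two-thirds across and two-thirds down within the crop:
x = 0.00 + 2 × 1267.00/3 ≈ 845; y = 627.93 + 2 × 539.15/3 ≈ 987.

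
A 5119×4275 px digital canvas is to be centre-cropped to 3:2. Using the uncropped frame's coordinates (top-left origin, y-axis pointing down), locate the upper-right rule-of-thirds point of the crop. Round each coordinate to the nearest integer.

5119/4275 < 3/2, so the 3:2 crop keeps the full width 5119 and trims height to 5119 × 2/3 = 3412.67 px.
Top offset = (4275 − 3412.67)/2 = 431.17 px; left offset = 0.
Upper-right is two-thirds across and one-third down within the crop:
x = 0.00 + 2 × 5119.00/3 ≈ 3413; y = 431.17 + 1 × 3412.67/3 ≈ 1569.

x = 3413 px, y = 1569 px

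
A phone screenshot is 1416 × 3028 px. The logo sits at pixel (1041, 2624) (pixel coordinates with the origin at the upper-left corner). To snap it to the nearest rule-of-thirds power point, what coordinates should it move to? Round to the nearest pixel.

Third lines: x ∈ {472, 944}, y ∈ {1009, 2019}.
1041 is closer to x = 944; 2624 is closer to y = 2019.
So the nearest intersection is the lower-right power point.

x = 944 px, y = 2019 px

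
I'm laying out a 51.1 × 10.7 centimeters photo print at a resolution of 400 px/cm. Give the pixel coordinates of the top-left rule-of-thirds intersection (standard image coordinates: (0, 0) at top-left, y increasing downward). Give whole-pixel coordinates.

x = 6813 px, y = 1427 px

In pixels the canvas is 51.1 × 400 = 20440 wide and 10.7 × 400 = 4280 tall.
The top-left point is one-third across and one-third down:
x = 1 × 20440/3 ≈ 6813; y = 1 × 4280/3 ≈ 1427.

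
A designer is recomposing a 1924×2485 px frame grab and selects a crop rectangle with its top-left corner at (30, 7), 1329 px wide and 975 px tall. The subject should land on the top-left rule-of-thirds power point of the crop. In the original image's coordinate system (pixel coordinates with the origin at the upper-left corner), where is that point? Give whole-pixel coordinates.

One third of the crop width 1329 is 443.00 px.
One third of the crop height 975 is 325.00 px.
The top-left point is one-third across and one-third down within the crop:
x = 30 + 1 × 443.00 ≈ 473; y = 7 + 1 × 325.00 ≈ 332.

(473, 332)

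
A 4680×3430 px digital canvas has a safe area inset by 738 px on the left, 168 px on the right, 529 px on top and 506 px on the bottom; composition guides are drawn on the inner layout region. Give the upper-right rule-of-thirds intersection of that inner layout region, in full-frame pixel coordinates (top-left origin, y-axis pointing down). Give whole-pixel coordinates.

x = 3254 px, y = 1327 px

Content width = 4680 − 738 − 168 = 3774 px; content height = 3430 − 529 − 506 = 2395 px.
Upper-right is two-thirds across and one-third down within the inner layout region.
x = 738 + 2 × 3774/3 = 738 + 2516.00 ≈ 3254
y = 529 + 1 × 2395/3 = 529 + 798.33 ≈ 1327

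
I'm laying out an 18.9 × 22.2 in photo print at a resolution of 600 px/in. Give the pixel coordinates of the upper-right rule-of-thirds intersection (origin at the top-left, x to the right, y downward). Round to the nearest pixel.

(7560, 4440)

In pixels the canvas is 18.9 × 600 = 11340 wide and 22.2 × 600 = 13320 tall.
The upper-right point is two-thirds across and one-third down:
x = 2 × 11340/3 ≈ 7560; y = 1 × 13320/3 ≈ 4440.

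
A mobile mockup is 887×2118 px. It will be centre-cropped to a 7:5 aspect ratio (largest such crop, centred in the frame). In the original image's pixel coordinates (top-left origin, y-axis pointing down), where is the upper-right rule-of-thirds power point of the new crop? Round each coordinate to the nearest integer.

x = 591 px, y = 953 px

887/2118 < 7/5, so the 7:5 crop keeps the full width 887 and trims height to 887 × 5/7 = 633.57 px.
Top offset = (2118 − 633.57)/2 = 742.21 px; left offset = 0.
Upper-right is two-thirds across and one-third down within the crop:
x = 0.00 + 2 × 887.00/3 ≈ 591; y = 742.21 + 1 × 633.57/3 ≈ 953.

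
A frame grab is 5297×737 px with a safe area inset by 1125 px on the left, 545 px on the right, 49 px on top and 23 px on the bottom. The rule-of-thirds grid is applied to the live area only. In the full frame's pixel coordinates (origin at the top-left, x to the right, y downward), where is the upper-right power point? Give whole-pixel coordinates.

Content width = 5297 − 1125 − 545 = 3627 px; content height = 737 − 49 − 23 = 665 px.
Upper-right is two-thirds across and one-third down within the live area.
x = 1125 + 2 × 3627/3 = 1125 + 2418.00 ≈ 3543
y = 49 + 1 × 665/3 = 49 + 221.67 ≈ 271

x = 3543 px, y = 271 px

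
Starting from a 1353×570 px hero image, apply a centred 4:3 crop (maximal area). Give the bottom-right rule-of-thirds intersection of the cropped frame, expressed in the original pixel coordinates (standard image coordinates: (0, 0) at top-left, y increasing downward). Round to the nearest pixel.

1353/570 > 4/3, so the 4:3 crop keeps the full height 570 and trims width to 570 × 4/3 = 760.00 px.
Left offset = (1353 − 760.00)/2 = 296.50 px; top offset = 0.
Bottom-right is two-thirds across and two-thirds down within the crop:
x = 296.50 + 2 × 760.00/3 ≈ 803; y = 0.00 + 2 × 570.00/3 ≈ 380.

(803, 380)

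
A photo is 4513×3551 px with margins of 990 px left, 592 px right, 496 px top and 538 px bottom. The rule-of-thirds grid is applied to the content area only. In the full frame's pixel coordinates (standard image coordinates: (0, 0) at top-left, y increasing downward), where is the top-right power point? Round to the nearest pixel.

Content width = 4513 − 990 − 592 = 2931 px; content height = 3551 − 496 − 538 = 2517 px.
Top-right is two-thirds across and one-third down within the content area.
x = 990 + 2 × 2931/3 = 990 + 1954.00 ≈ 2944
y = 496 + 1 × 2517/3 = 496 + 839.00 ≈ 1335

(2944, 1335)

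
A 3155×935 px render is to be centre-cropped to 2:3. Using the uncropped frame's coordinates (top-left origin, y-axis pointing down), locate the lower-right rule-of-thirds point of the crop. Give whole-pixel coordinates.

x = 1681 px, y = 623 px

3155/935 > 2/3, so the 2:3 crop keeps the full height 935 and trims width to 935 × 2/3 = 623.33 px.
Left offset = (3155 − 623.33)/2 = 1265.83 px; top offset = 0.
Lower-right is two-thirds across and two-thirds down within the crop:
x = 1265.83 + 2 × 623.33/3 ≈ 1681; y = 0.00 + 2 × 935.00/3 ≈ 623.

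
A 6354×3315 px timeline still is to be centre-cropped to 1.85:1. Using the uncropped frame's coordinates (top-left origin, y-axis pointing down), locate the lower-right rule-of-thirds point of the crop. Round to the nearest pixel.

x = 4199 px, y = 2210 px

6354/3315 > 1.85/1, so the 1.85:1 crop keeps the full height 3315 and trims width to 3315 × 1.85/1 = 6132.75 px.
Left offset = (6354 − 6132.75)/2 = 110.62 px; top offset = 0.
Lower-right is two-thirds across and two-thirds down within the crop:
x = 110.62 + 2 × 6132.75/3 ≈ 4199; y = 0.00 + 2 × 3315.00/3 ≈ 2210.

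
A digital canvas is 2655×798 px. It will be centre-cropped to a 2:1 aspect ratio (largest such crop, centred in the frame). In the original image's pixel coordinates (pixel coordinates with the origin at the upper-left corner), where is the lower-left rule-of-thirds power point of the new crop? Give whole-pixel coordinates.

(1062, 532)

2655/798 > 2/1, so the 2:1 crop keeps the full height 798 and trims width to 798 × 2/1 = 1596.00 px.
Left offset = (2655 − 1596.00)/2 = 529.50 px; top offset = 0.
Lower-left is one-third across and two-thirds down within the crop:
x = 529.50 + 1 × 1596.00/3 ≈ 1062; y = 0.00 + 2 × 798.00/3 ≈ 532.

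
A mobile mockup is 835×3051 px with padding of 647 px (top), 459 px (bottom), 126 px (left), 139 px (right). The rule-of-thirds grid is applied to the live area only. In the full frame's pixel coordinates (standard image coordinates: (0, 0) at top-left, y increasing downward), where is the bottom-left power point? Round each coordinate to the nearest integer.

Content width = 835 − 126 − 139 = 570 px; content height = 3051 − 647 − 459 = 1945 px.
Bottom-left is one-third across and two-thirds down within the live area.
x = 126 + 1 × 570/3 = 126 + 190.00 ≈ 316
y = 647 + 2 × 1945/3 = 647 + 1296.67 ≈ 1944

(316, 1944)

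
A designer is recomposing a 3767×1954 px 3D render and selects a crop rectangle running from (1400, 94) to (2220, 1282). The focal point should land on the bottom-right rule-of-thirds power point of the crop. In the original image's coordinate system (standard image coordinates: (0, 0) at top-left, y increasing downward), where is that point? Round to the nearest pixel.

Crop width = 2220 − 1400 = 820 px; one third is 273.33 px.
Crop height = 1282 − 94 = 1188 px; one third is 396.00 px.
The bottom-right point is two-thirds across and two-thirds down within the crop:
x = 1400 + 2 × 273.33 ≈ 1947; y = 94 + 2 × 396.00 ≈ 886.

x = 1947 px, y = 886 px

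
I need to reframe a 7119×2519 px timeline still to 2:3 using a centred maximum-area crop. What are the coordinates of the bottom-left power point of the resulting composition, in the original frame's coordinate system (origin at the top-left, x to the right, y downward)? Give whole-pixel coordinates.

(3280, 1679)

7119/2519 > 2/3, so the 2:3 crop keeps the full height 2519 and trims width to 2519 × 2/3 = 1679.33 px.
Left offset = (7119 − 1679.33)/2 = 2719.83 px; top offset = 0.
Bottom-left is one-third across and two-thirds down within the crop:
x = 2719.83 + 1 × 1679.33/3 ≈ 3280; y = 0.00 + 2 × 2519.00/3 ≈ 1679.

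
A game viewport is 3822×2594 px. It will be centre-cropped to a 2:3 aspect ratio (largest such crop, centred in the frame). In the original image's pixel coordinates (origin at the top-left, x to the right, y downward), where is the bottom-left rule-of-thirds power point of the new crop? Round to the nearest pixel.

(1623, 1729)

3822/2594 > 2/3, so the 2:3 crop keeps the full height 2594 and trims width to 2594 × 2/3 = 1729.33 px.
Left offset = (3822 − 1729.33)/2 = 1046.33 px; top offset = 0.
Bottom-left is one-third across and two-thirds down within the crop:
x = 1046.33 + 1 × 1729.33/3 ≈ 1623; y = 0.00 + 2 × 2594.00/3 ≈ 1729.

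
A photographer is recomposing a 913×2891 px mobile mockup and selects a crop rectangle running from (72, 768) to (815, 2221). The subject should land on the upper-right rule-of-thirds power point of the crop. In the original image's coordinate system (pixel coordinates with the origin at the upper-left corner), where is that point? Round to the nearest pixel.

Crop width = 815 − 72 = 743 px; one third is 247.67 px.
Crop height = 2221 − 768 = 1453 px; one third is 484.33 px.
The upper-right point is two-thirds across and one-third down within the crop:
x = 72 + 2 × 247.67 ≈ 567; y = 768 + 1 × 484.33 ≈ 1252.

(567, 1252)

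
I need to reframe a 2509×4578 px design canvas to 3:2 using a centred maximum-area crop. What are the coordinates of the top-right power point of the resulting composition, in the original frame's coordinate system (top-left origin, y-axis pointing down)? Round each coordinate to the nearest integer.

2509/4578 < 3/2, so the 3:2 crop keeps the full width 2509 and trims height to 2509 × 2/3 = 1672.67 px.
Top offset = (4578 − 1672.67)/2 = 1452.67 px; left offset = 0.
Top-right is two-thirds across and one-third down within the crop:
x = 0.00 + 2 × 2509.00/3 ≈ 1673; y = 1452.67 + 1 × 1672.67/3 ≈ 2010.

x = 1673 px, y = 2010 px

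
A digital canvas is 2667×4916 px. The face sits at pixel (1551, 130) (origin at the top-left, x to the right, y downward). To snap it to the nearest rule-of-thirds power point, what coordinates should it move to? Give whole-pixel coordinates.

Third lines: x ∈ {889, 1778}, y ∈ {1639, 3277}.
1551 is closer to x = 1778; 130 is closer to y = 1639.
So the nearest intersection is the upper-right power point.

x = 1778 px, y = 1639 px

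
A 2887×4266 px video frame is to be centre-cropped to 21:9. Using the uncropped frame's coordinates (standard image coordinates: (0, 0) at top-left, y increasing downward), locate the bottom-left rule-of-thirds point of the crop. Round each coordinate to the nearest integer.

2887/4266 < 21/9, so the 21:9 crop keeps the full width 2887 and trims height to 2887 × 9/21 = 1237.29 px.
Top offset = (4266 − 1237.29)/2 = 1514.36 px; left offset = 0.
Bottom-left is one-third across and two-thirds down within the crop:
x = 0.00 + 1 × 2887.00/3 ≈ 962; y = 1514.36 + 2 × 1237.29/3 ≈ 2339.

(962, 2339)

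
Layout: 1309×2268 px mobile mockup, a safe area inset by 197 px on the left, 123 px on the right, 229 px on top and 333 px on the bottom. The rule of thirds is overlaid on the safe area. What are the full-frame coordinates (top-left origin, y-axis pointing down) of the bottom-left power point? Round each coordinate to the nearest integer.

Content width = 1309 − 197 − 123 = 989 px; content height = 2268 − 229 − 333 = 1706 px.
Bottom-left is one-third across and two-thirds down within the safe area.
x = 197 + 1 × 989/3 = 197 + 329.67 ≈ 527
y = 229 + 2 × 1706/3 = 229 + 1137.33 ≈ 1366

x = 527 px, y = 1366 px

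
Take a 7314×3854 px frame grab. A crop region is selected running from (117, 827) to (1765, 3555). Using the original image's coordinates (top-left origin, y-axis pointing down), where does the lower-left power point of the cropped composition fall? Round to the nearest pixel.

(666, 2646)

Crop width = 1765 − 117 = 1648 px; one third is 549.33 px.
Crop height = 3555 − 827 = 2728 px; one third is 909.33 px.
The lower-left point is one-third across and two-thirds down within the crop:
x = 117 + 1 × 549.33 ≈ 666; y = 827 + 2 × 909.33 ≈ 2646.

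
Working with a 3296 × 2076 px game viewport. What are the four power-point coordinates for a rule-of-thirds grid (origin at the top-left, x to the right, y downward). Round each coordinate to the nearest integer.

(1099, 692), (2197, 692), (1099, 1384), (2197, 1384)

One third of 3296 is 1098.67; one third of 2076 is 692.
Vertical third lines at x = 1099 and x = 2197; horizontal third lines at y = 692 and y = 1384.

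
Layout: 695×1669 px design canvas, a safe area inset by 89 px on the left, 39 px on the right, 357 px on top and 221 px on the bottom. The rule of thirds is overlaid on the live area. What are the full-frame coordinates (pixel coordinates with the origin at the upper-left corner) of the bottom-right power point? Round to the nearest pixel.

Content width = 695 − 89 − 39 = 567 px; content height = 1669 − 357 − 221 = 1091 px.
Bottom-right is two-thirds across and two-thirds down within the live area.
x = 89 + 2 × 567/3 = 89 + 378.00 ≈ 467
y = 357 + 2 × 1091/3 = 357 + 727.33 ≈ 1084

x = 467 px, y = 1084 px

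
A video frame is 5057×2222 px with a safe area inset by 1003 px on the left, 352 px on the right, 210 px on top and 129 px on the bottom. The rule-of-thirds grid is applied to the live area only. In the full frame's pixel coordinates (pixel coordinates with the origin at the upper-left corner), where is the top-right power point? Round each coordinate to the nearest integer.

x = 3471 px, y = 838 px

Content width = 5057 − 1003 − 352 = 3702 px; content height = 2222 − 210 − 129 = 1883 px.
Top-right is two-thirds across and one-third down within the live area.
x = 1003 + 2 × 3702/3 = 1003 + 2468.00 ≈ 3471
y = 210 + 1 × 1883/3 = 210 + 627.67 ≈ 838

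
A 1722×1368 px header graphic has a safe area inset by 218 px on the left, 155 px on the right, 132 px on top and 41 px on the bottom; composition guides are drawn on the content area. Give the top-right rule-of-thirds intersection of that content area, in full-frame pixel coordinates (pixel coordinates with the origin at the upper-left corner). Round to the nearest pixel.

x = 1117 px, y = 530 px

Content width = 1722 − 218 − 155 = 1349 px; content height = 1368 − 132 − 41 = 1195 px.
Top-right is two-thirds across and one-third down within the content area.
x = 218 + 2 × 1349/3 = 218 + 899.33 ≈ 1117
y = 132 + 1 × 1195/3 = 132 + 398.33 ≈ 530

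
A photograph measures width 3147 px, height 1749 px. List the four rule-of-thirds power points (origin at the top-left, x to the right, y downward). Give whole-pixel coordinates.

(1049, 583), (2098, 583), (1049, 1166), (2098, 1166)

One third of 3147 is 1049; one third of 1749 is 583.
Vertical third lines at x = 1049 and x = 2098; horizontal third lines at y = 583 and y = 1166.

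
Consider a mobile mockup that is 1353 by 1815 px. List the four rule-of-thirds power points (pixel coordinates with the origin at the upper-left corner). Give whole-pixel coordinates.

(451, 605), (902, 605), (451, 1210), (902, 1210)

One third of 1353 is 451; one third of 1815 is 605.
Vertical third lines at x = 451 and x = 902; horizontal third lines at y = 605 and y = 1210.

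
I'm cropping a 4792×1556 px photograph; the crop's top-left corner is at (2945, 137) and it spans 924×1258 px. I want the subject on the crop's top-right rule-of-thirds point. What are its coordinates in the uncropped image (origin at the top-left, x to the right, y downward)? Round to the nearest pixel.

One third of the crop width 924 is 308.00 px.
One third of the crop height 1258 is 419.33 px.
The top-right point is two-thirds across and one-third down within the crop:
x = 2945 + 2 × 308.00 ≈ 3561; y = 137 + 1 × 419.33 ≈ 556.

x = 3561 px, y = 556 px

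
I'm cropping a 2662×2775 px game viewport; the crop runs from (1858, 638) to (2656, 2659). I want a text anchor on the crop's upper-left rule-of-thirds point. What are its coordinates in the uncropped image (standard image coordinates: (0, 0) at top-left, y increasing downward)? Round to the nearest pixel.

(2124, 1312)

Crop width = 2656 − 1858 = 798 px; one third is 266.00 px.
Crop height = 2659 − 638 = 2021 px; one third is 673.67 px.
The upper-left point is one-third across and one-third down within the crop:
x = 1858 + 1 × 266.00 ≈ 2124; y = 638 + 1 × 673.67 ≈ 1312.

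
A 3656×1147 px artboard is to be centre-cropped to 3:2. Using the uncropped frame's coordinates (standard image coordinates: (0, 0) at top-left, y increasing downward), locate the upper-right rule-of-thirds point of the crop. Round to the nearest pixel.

(2115, 382)

3656/1147 > 3/2, so the 3:2 crop keeps the full height 1147 and trims width to 1147 × 3/2 = 1720.50 px.
Left offset = (3656 − 1720.50)/2 = 967.75 px; top offset = 0.
Upper-right is two-thirds across and one-third down within the crop:
x = 967.75 + 2 × 1720.50/3 ≈ 2115; y = 0.00 + 1 × 1147.00/3 ≈ 382.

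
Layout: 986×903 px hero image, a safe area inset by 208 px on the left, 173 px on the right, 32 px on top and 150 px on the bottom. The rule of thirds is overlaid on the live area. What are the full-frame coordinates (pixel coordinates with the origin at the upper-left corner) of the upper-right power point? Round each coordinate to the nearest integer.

Content width = 986 − 208 − 173 = 605 px; content height = 903 − 32 − 150 = 721 px.
Upper-right is two-thirds across and one-third down within the live area.
x = 208 + 2 × 605/3 = 208 + 403.33 ≈ 611
y = 32 + 1 × 721/3 = 32 + 240.33 ≈ 272

x = 611 px, y = 272 px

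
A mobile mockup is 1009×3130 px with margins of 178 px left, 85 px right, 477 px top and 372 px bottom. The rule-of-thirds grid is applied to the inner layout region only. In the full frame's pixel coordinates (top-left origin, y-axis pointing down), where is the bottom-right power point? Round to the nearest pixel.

x = 675 px, y = 1998 px

Content width = 1009 − 178 − 85 = 746 px; content height = 3130 − 477 − 372 = 2281 px.
Bottom-right is two-thirds across and two-thirds down within the inner layout region.
x = 178 + 2 × 746/3 = 178 + 497.33 ≈ 675
y = 477 + 2 × 2281/3 = 477 + 1520.67 ≈ 1998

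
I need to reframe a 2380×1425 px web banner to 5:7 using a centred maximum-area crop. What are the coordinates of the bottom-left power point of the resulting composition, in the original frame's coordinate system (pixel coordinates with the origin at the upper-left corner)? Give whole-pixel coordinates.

x = 1020 px, y = 950 px

2380/1425 > 5/7, so the 5:7 crop keeps the full height 1425 and trims width to 1425 × 5/7 = 1017.86 px.
Left offset = (2380 − 1017.86)/2 = 681.07 px; top offset = 0.
Bottom-left is one-third across and two-thirds down within the crop:
x = 681.07 + 1 × 1017.86/3 ≈ 1020; y = 0.00 + 2 × 1425.00/3 ≈ 950.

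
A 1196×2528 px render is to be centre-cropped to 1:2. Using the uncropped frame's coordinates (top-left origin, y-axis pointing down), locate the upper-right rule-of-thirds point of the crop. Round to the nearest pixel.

1196/2528 < 1/2, so the 1:2 crop keeps the full width 1196 and trims height to 1196 × 2/1 = 2392.00 px.
Top offset = (2528 − 2392.00)/2 = 68.00 px; left offset = 0.
Upper-right is two-thirds across and one-third down within the crop:
x = 0.00 + 2 × 1196.00/3 ≈ 797; y = 68.00 + 1 × 2392.00/3 ≈ 865.

x = 797 px, y = 865 px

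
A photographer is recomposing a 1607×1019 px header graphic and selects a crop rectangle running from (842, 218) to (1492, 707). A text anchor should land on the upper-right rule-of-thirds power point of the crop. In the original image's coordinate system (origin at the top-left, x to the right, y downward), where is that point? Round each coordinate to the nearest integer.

Crop width = 1492 − 842 = 650 px; one third is 216.67 px.
Crop height = 707 − 218 = 489 px; one third is 163.00 px.
The upper-right point is two-thirds across and one-third down within the crop:
x = 842 + 2 × 216.67 ≈ 1275; y = 218 + 1 × 163.00 ≈ 381.

(1275, 381)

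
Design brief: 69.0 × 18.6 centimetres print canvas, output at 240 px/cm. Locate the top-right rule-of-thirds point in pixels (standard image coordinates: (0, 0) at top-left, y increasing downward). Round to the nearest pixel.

In pixels the canvas is 69.0 × 240 = 16560 wide and 18.6 × 240 = 4464 tall.
The top-right point is two-thirds across and one-third down:
x = 2 × 16560/3 ≈ 11040; y = 1 × 4464/3 ≈ 1488.

x = 11040 px, y = 1488 px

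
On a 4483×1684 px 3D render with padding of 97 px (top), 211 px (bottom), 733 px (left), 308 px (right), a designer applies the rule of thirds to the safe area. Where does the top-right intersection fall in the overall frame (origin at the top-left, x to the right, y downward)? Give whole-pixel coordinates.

Content width = 4483 − 733 − 308 = 3442 px; content height = 1684 − 97 − 211 = 1376 px.
Top-right is two-thirds across and one-third down within the safe area.
x = 733 + 2 × 3442/3 = 733 + 2294.67 ≈ 3028
y = 97 + 1 × 1376/3 = 97 + 458.67 ≈ 556

(3028, 556)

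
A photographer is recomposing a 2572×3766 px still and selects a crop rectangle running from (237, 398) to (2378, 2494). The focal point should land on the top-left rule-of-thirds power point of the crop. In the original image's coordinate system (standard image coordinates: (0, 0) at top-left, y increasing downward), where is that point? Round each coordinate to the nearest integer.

Crop width = 2378 − 237 = 2141 px; one third is 713.67 px.
Crop height = 2494 − 398 = 2096 px; one third is 698.67 px.
The top-left point is one-third across and one-third down within the crop:
x = 237 + 1 × 713.67 ≈ 951; y = 398 + 1 × 698.67 ≈ 1097.

(951, 1097)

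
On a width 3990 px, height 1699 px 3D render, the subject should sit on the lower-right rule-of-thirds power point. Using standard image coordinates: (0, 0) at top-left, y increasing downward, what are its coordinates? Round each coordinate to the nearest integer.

(2660, 1133)

The lower-right point sits two-thirds of the way across and two-thirds of the way down.
x = 2 × 3990/3 ≈ 2660; y = 2 × 1699/3 ≈ 1133.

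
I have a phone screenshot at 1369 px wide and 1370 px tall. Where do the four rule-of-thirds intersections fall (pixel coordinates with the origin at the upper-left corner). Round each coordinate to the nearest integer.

(456, 457), (913, 457), (456, 913), (913, 913)

One third of 1369 is 456.33; one third of 1370 is 456.67.
Vertical third lines at x = 456 and x = 913; horizontal third lines at y = 457 and y = 913.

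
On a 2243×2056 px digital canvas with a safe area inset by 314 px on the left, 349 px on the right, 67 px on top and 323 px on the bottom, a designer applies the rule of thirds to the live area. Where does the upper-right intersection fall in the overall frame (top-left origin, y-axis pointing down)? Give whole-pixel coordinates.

x = 1367 px, y = 622 px

Content width = 2243 − 314 − 349 = 1580 px; content height = 2056 − 67 − 323 = 1666 px.
Upper-right is two-thirds across and one-third down within the live area.
x = 314 + 2 × 1580/3 = 314 + 1053.33 ≈ 1367
y = 67 + 1 × 1666/3 = 67 + 555.33 ≈ 622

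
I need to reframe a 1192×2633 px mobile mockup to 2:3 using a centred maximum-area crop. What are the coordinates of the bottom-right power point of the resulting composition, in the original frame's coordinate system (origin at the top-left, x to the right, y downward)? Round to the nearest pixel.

1192/2633 < 2/3, so the 2:3 crop keeps the full width 1192 and trims height to 1192 × 3/2 = 1788.00 px.
Top offset = (2633 − 1788.00)/2 = 422.50 px; left offset = 0.
Bottom-right is two-thirds across and two-thirds down within the crop:
x = 0.00 + 2 × 1192.00/3 ≈ 795; y = 422.50 + 2 × 1788.00/3 ≈ 1615.

(795, 1615)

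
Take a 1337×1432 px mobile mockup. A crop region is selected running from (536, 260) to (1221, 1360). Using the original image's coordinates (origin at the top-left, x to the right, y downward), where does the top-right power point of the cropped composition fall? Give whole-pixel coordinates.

x = 993 px, y = 627 px

Crop width = 1221 − 536 = 685 px; one third is 228.33 px.
Crop height = 1360 − 260 = 1100 px; one third is 366.67 px.
The top-right point is two-thirds across and one-third down within the crop:
x = 536 + 2 × 228.33 ≈ 993; y = 260 + 1 × 366.67 ≈ 627.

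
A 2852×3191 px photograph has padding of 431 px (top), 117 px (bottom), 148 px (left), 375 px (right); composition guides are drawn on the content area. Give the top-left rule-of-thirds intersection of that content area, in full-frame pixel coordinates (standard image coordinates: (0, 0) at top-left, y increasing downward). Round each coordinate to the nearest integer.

Content width = 2852 − 148 − 375 = 2329 px; content height = 3191 − 431 − 117 = 2643 px.
Top-left is one-third across and one-third down within the content area.
x = 148 + 1 × 2329/3 = 148 + 776.33 ≈ 924
y = 431 + 1 × 2643/3 = 431 + 881.00 ≈ 1312

x = 924 px, y = 1312 px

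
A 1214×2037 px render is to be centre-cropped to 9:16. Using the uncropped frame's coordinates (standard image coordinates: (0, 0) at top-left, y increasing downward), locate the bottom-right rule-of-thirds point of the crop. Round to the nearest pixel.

1214/2037 > 9/16, so the 9:16 crop keeps the full height 2037 and trims width to 2037 × 9/16 = 1145.81 px.
Left offset = (1214 − 1145.81)/2 = 34.09 px; top offset = 0.
Bottom-right is two-thirds across and two-thirds down within the crop:
x = 34.09 + 2 × 1145.81/3 ≈ 798; y = 0.00 + 2 × 2037.00/3 ≈ 1358.

(798, 1358)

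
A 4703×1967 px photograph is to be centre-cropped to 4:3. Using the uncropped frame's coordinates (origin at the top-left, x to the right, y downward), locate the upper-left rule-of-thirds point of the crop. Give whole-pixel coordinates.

4703/1967 > 4/3, so the 4:3 crop keeps the full height 1967 and trims width to 1967 × 4/3 = 2622.67 px.
Left offset = (4703 − 2622.67)/2 = 1040.17 px; top offset = 0.
Upper-left is one-third across and one-third down within the crop:
x = 1040.17 + 1 × 2622.67/3 ≈ 1914; y = 0.00 + 1 × 1967.00/3 ≈ 656.

(1914, 656)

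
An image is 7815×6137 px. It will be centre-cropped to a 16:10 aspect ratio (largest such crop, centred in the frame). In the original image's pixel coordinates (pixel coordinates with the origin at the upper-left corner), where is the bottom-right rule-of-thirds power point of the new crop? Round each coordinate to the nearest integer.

x = 5210 px, y = 3883 px

7815/6137 < 16/10, so the 16:10 crop keeps the full width 7815 and trims height to 7815 × 10/16 = 4884.38 px.
Top offset = (6137 − 4884.38)/2 = 626.31 px; left offset = 0.
Bottom-right is two-thirds across and two-thirds down within the crop:
x = 0.00 + 2 × 7815.00/3 ≈ 5210; y = 626.31 + 2 × 4884.38/3 ≈ 3883.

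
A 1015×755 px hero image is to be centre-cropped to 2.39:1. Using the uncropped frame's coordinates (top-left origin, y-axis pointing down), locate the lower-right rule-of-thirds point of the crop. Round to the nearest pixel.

(677, 448)

1015/755 < 2.39/1, so the 2.39:1 crop keeps the full width 1015 and trims height to 1015 × 1/2.39 = 424.69 px.
Top offset = (755 − 424.69)/2 = 165.16 px; left offset = 0.
Lower-right is two-thirds across and two-thirds down within the crop:
x = 0.00 + 2 × 1015.00/3 ≈ 677; y = 165.16 + 2 × 424.69/3 ≈ 448.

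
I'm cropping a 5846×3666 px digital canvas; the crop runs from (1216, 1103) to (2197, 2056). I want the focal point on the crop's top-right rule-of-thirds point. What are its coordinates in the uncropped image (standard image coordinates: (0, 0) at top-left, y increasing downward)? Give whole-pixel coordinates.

(1870, 1421)

Crop width = 2197 − 1216 = 981 px; one third is 327.00 px.
Crop height = 2056 − 1103 = 953 px; one third is 317.67 px.
The top-right point is two-thirds across and one-third down within the crop:
x = 1216 + 2 × 327.00 ≈ 1870; y = 1103 + 1 × 317.67 ≈ 1421.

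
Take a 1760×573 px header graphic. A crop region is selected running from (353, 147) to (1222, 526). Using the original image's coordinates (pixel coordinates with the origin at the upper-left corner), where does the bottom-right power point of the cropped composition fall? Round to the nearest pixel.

Crop width = 1222 − 353 = 869 px; one third is 289.67 px.
Crop height = 526 − 147 = 379 px; one third is 126.33 px.
The bottom-right point is two-thirds across and two-thirds down within the crop:
x = 353 + 2 × 289.67 ≈ 932; y = 147 + 2 × 126.33 ≈ 400.

(932, 400)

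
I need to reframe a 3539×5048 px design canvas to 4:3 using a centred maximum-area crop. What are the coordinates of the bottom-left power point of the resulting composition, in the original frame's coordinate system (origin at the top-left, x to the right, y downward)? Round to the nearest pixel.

3539/5048 < 4/3, so the 4:3 crop keeps the full width 3539 and trims height to 3539 × 3/4 = 2654.25 px.
Top offset = (5048 − 2654.25)/2 = 1196.88 px; left offset = 0.
Bottom-left is one-third across and two-thirds down within the crop:
x = 0.00 + 1 × 3539.00/3 ≈ 1180; y = 1196.88 + 2 × 2654.25/3 ≈ 2966.

(1180, 2966)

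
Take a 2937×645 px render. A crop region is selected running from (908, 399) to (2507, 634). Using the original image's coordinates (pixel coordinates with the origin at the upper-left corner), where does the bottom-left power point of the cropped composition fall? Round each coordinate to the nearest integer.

x = 1441 px, y = 556 px

Crop width = 2507 − 908 = 1599 px; one third is 533.00 px.
Crop height = 634 − 399 = 235 px; one third is 78.33 px.
The bottom-left point is one-third across and two-thirds down within the crop:
x = 908 + 1 × 533.00 ≈ 1441; y = 399 + 2 × 78.33 ≈ 556.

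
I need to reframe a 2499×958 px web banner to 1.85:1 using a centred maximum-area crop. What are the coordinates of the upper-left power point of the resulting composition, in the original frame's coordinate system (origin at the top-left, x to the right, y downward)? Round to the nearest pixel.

x = 954 px, y = 319 px

2499/958 > 1.85/1, so the 1.85:1 crop keeps the full height 958 and trims width to 958 × 1.85/1 = 1772.30 px.
Left offset = (2499 − 1772.30)/2 = 363.35 px; top offset = 0.
Upper-left is one-third across and one-third down within the crop:
x = 363.35 + 1 × 1772.30/3 ≈ 954; y = 0.00 + 1 × 958.00/3 ≈ 319.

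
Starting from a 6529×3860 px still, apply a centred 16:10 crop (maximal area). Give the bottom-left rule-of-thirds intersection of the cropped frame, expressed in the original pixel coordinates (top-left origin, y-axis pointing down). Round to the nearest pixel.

6529/3860 > 16/10, so the 16:10 crop keeps the full height 3860 and trims width to 3860 × 16/10 = 6176.00 px.
Left offset = (6529 − 6176.00)/2 = 176.50 px; top offset = 0.
Bottom-left is one-third across and two-thirds down within the crop:
x = 176.50 + 1 × 6176.00/3 ≈ 2235; y = 0.00 + 2 × 3860.00/3 ≈ 2573.

x = 2235 px, y = 2573 px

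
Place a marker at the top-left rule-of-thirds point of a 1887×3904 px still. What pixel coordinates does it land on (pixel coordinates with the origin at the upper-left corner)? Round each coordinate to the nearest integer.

The top-left point sits one-third of the way across and one-third of the way down.
x = 1 × 1887/3 ≈ 629; y = 1 × 3904/3 ≈ 1301.

x = 629 px, y = 1301 px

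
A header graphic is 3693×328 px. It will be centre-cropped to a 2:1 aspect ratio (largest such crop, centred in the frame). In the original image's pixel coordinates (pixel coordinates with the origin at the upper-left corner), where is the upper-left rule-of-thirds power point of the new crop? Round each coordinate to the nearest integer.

x = 1737 px, y = 109 px

3693/328 > 2/1, so the 2:1 crop keeps the full height 328 and trims width to 328 × 2/1 = 656.00 px.
Left offset = (3693 − 656.00)/2 = 1518.50 px; top offset = 0.
Upper-left is one-third across and one-third down within the crop:
x = 1518.50 + 1 × 656.00/3 ≈ 1737; y = 0.00 + 1 × 328.00/3 ≈ 109.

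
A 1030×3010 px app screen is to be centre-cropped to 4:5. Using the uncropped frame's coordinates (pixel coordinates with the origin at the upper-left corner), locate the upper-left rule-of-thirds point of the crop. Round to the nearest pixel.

(343, 1290)

1030/3010 < 4/5, so the 4:5 crop keeps the full width 1030 and trims height to 1030 × 5/4 = 1287.50 px.
Top offset = (3010 − 1287.50)/2 = 861.25 px; left offset = 0.
Upper-left is one-third across and one-third down within the crop:
x = 0.00 + 1 × 1030.00/3 ≈ 343; y = 861.25 + 1 × 1287.50/3 ≈ 1290.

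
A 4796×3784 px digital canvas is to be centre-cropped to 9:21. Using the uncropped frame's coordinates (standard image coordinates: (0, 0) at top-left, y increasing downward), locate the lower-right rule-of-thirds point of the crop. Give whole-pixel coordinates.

x = 2668 px, y = 2523 px

4796/3784 > 9/21, so the 9:21 crop keeps the full height 3784 and trims width to 3784 × 9/21 = 1621.71 px.
Left offset = (4796 − 1621.71)/2 = 1587.14 px; top offset = 0.
Lower-right is two-thirds across and two-thirds down within the crop:
x = 1587.14 + 2 × 1621.71/3 ≈ 2668; y = 0.00 + 2 × 3784.00/3 ≈ 2523.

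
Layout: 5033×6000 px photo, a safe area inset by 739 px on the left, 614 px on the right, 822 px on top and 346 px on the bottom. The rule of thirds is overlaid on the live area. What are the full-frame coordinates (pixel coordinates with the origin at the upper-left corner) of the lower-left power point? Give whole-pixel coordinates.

(1966, 4043)

Content width = 5033 − 739 − 614 = 3680 px; content height = 6000 − 822 − 346 = 4832 px.
Lower-left is one-third across and two-thirds down within the live area.
x = 739 + 1 × 3680/3 = 739 + 1226.67 ≈ 1966
y = 822 + 2 × 4832/3 = 822 + 3221.33 ≈ 4043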